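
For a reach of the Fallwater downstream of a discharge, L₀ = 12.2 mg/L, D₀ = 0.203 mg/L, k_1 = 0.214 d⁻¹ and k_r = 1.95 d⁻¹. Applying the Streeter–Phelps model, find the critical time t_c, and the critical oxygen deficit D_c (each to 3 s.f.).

t_c ≈ 1.19 d; D_c ≈ 1.04 mg/L

t_c = [1/(k_r−k_1)] ln[(k_r/k_1)(1 − D₀(k_r−k_1)/(k_1 L₀))]
= [1/(1.95−0.214)] ln[(1.95/0.214)(1 − 0.203×1.736/(0.214×12.2))]
= (1/1.736) ln[9.112 × 0.8650] = 0.5760 × ln(7.882) = 0.5760 × 2.065 = 1.189 d.
L(t_c) = L₀ e^(−k_1 t_c) = 12.2 × 0.7753 = 9.459 mg/L, and at the critical point k_r D_c = k_1 L, so D_c = (0.214/1.95) × 9.459 = 1.038 mg/L.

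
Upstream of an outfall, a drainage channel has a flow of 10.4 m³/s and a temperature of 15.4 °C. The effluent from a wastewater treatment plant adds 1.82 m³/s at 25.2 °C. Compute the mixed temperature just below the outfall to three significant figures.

Flow-weighted mixing: C = (Q_r C_r + Q_w C_w)/(Q_r + Q_w)
= (10.4×15.4 + 1.82×25.2)/(10.4 + 1.82) = 206.0/12.22 = 16.86 °C.

16.9 °C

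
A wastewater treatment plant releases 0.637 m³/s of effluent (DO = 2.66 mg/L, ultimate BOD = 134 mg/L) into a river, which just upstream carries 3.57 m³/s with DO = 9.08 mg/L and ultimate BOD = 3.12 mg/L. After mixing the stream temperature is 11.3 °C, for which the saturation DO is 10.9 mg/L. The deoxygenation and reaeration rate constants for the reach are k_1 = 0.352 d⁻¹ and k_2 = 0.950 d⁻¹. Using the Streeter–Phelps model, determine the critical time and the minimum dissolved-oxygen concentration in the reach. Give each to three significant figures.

t_c ≈ 1.27 d; minimum DO ≈ 5.47 mg/L

Mixed DO = (3.57×9.08 + 0.637×2.66)/(3.57+0.637) = 34.11/4.207 = 8.108 mg/L.
Mixed L₀ = (3.57×3.12 + 0.637×134)/(4.207) = 96.50/4.207 = 22.94 mg/L.
Initial deficit D₀ = C_s − DO₀ = 10.9 − 8.108 = 2.792 mg/L.
t_c = (1/0.5980) ln[(0.950/0.352)(1 − 2.792×0.5980/(0.352×22.94))] = 1.672 × ln(2.141) = 1.273 d.
D_c = (0.352/0.950) × 22.94 × e^(−0.352×1.273) = 0.3705 × 22.94 × 0.6389 = 5.430 mg/L.
Minimum DO = 10.9 − 5.430 = 5.470 mg/L.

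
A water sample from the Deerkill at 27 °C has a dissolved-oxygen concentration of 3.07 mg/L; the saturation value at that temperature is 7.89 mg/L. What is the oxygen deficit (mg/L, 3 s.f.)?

D ≈ 4.82 mg/L

D = C_s − C = 7.89 − 3.07 = 4.82 mg/L.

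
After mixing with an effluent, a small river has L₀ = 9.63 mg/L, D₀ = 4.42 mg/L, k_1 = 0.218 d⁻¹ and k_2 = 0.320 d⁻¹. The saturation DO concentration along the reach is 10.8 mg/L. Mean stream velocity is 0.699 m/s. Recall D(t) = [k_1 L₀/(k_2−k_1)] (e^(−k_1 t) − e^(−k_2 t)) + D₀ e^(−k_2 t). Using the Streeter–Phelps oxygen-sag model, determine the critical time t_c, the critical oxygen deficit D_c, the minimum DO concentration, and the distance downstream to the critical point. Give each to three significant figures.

t_c ≈ 1.39 d; D_c ≈ 4.84 mg/L; min DO ≈ 5.96 mg/L; x_c ≈ 84.1 km

With k_2/k_1 = 1.468 and 1 − D₀(k_2−k_1)/(k_1 L₀) = 0.7852,
t_c = ln(1.468 × 0.7852) / (0.320 − 0.218) = ln(1.153) / 0.1020 = 0.1421/0.1020 = 1.393 d.
D_c = (k_1/k_2) L₀ e^(−k_1 t_c) = (0.218/0.320) × 9.63 × e^(−0.218×1.393) = 0.6813 × 9.63 × 0.7381 = 4.842 mg/L.
Minimum DO = C_s − D_c = 10.8 − 4.842 = 5.958 mg/L.
x_c = v t_c = 0.699 m/s × 1.393 d × 86400 s/d = 84120 m ≈ 84.1 km.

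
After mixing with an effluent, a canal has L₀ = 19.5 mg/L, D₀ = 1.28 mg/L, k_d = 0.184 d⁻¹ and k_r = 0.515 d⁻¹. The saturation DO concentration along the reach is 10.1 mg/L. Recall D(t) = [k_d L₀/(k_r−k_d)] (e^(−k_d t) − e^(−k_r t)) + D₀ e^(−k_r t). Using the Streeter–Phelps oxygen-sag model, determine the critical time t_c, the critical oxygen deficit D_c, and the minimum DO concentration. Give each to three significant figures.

t_c = [1/(k_r−k_d)] ln[(k_r/k_d)(1 − D₀(k_r−k_d)/(k_d L₀))]
= [1/(0.515−0.184)] ln[(0.515/0.184)(1 − 1.28×0.3310/(0.184×19.5))]
= (1/0.3310) ln[2.799 × 0.8819] = 3.021 × ln(2.468) = 3.021 × 0.9036 = 2.730 d.
L(t_c) = L₀ e^(−k_d t_c) = 19.5 × 0.6051 = 11.80 mg/L, and at the critical point k_r D_c = k_d L, so D_c = (0.184/0.515) × 11.80 = 4.216 mg/L.
Minimum DO = C_s − D_c = 10.1 − 4.216 = 5.884 mg/L.

t_c ≈ 2.73 d; D_c ≈ 4.22 mg/L; min DO ≈ 5.88 mg/L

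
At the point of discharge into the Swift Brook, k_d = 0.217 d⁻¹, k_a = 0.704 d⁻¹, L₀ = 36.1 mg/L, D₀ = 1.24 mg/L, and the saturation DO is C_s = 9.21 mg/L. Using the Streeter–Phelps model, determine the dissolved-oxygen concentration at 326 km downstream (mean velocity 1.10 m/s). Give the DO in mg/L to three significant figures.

Travel time t = x/v = 326 km / (1.10 m/s) = 326000 m / 1.10 m/s = 296400 s = 3.430 d.
k_d L₀/(k_a−k_d) = 0.217×36.1/(0.704−0.217) = 7.834/0.4870 = 16.09 mg/L.
e^(−k_d t) = e^(−0.217×3.430) = 0.4750; e^(−k_a t) = e^(−0.704×3.430) = 0.08938.
D = 16.09 × (0.4750 − 0.08938) + 1.24 × 0.08938 = 6.204 + 0.1108 = 6.314 mg/L.
DO = C_s − D = 9.21 − 6.314 = 2.896 mg/L.

DO ≈ 2.90 mg/L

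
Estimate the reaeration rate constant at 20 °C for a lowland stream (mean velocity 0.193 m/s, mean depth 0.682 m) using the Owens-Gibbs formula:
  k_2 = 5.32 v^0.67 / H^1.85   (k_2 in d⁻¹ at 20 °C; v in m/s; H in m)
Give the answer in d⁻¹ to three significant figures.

k_2 = 5.32 × 0.193^0.67 / 0.682^1.85 = 5.32 × 0.3321 / 0.4926 = 3.587 d⁻¹.

k_2 ≈ 3.59 d⁻¹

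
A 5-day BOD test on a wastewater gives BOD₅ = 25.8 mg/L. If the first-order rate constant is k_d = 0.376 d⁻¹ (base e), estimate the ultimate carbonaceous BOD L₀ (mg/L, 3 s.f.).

L₀ ≈ 30.4 mg/L

BOD₅ = L₀(1 − e^(−5k_d)) ⇒ L₀ = BOD₅ / (1 − e^(−5×0.376))
= 25.8 / (1 − 0.1526) = 25.8 / 0.8474 = 30.45 mg/L.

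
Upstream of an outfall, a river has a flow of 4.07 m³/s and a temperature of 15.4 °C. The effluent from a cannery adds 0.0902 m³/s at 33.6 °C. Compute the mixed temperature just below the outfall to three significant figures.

Flow-weighted mixing: C = (Q_r C_r + Q_w C_w)/(Q_r + Q_w)
= (4.07×15.4 + 0.0902×33.6)/(4.07 + 0.0902) = 65.71/4.160 = 15.79 °C.

15.8 °C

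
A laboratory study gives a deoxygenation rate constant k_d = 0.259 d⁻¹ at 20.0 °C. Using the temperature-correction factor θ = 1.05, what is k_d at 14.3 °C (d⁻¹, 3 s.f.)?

k_d ≈ 0.196 d⁻¹

k_d(T₂) = k_d(T₁) · θ^(T₂−T₁) = 0.259 × 1.05^(14.3−20.0)
= 0.259 × 1.05^-5.70 = 0.259 × 0.7572 = 0.1961 d⁻¹.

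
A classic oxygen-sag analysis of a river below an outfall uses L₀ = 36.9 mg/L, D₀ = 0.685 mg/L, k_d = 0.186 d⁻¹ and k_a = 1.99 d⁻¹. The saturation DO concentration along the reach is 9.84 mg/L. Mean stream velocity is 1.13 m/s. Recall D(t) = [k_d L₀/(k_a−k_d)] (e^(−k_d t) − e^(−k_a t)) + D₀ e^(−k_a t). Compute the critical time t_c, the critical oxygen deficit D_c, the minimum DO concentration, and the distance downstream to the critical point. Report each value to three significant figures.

At the critical point dD/dt = 0, so k_d L₀ e^(−k_d t) = k_a D. Substituting D(t) from the Streeter–Phelps equation and solving for t gives
t_c = ln[(k_a/k_d)(1 − D₀(k_a−k_d)/(k_d L₀))] / (k_a−k_d).
Here k_a−k_d = 1.804 d⁻¹ and 1 − D₀(k_a−k_d)/(k_d L₀) = 1 − 0.685×1.804/(0.186×36.9) = 0.8200, so
t_c = ln(10.70 × 0.8200) / 1.804 = 2.172 / 1.804 = 1.204 d.
L(t_c) = L₀ e^(−k_d t_c) = 36.9 × 0.7994 = 29.50 mg/L, and at the critical point k_a D_c = k_d L, so D_c = (0.186/1.99) × 29.50 = 2.757 mg/L.
Minimum DO = C_s − D_c = 9.84 − 2.757 = 7.083 mg/L.
x_c = v t_c = 1.13 m/s × 1.204 d × 86400 s/d = 117500 m ≈ 118 km.

t_c ≈ 1.20 d; D_c ≈ 2.76 mg/L; min DO ≈ 7.08 mg/L; x_c ≈ 118 km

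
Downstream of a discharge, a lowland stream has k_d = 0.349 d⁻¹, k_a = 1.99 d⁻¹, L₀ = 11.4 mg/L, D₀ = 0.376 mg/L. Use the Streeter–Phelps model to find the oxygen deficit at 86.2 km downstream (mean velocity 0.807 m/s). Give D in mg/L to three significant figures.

Travel time t = x/v = 86.2 km / (0.807 m/s) = 86200 m / 0.807 m/s = 106800 s = 1.236 d.
k_d L₀/(k_a−k_d) = 0.349×11.4/(1.99−0.349) = 3.979/1.641 = 2.424 mg/L.
e^(−k_d t) = e^(−0.349×1.236) = 0.6496; e^(−k_a t) = e^(−1.99×1.236) = 0.08542.
D = 2.424 × (0.6496 − 0.08542) + 0.376 × 0.08542 = 1.368 + 0.03212 = 1.400 mg/L.

D ≈ 1.40 mg/L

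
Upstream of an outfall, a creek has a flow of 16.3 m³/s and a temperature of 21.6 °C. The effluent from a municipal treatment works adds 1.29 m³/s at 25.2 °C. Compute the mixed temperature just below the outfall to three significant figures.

Flow-weighted mixing: C = (Q_r C_r + Q_w C_w)/(Q_r + Q_w)
= (16.3×21.6 + 1.29×25.2)/(16.3 + 1.29) = 384.6/17.59 = 21.86 °C.

21.9 °C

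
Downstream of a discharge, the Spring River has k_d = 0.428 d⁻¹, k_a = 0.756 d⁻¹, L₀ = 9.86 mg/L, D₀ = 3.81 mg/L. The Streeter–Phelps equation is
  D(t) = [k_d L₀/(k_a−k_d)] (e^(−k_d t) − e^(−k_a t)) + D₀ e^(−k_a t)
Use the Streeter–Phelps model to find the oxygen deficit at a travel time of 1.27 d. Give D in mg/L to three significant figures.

D ≈ 4.00 mg/L

k_d L₀/(k_a−k_d) = 0.428×9.86/(0.756−0.428) = 4.220/0.3280 = 12.87 mg/L.
e^(−k_d t) = e^(−0.428×1.270) = 0.5807; e^(−k_a t) = e^(−0.756×1.270) = 0.3828.
D = 12.87 × (0.5807 − 0.3828) + 3.81 × 0.3828 = 2.545 + 1.459 = 4.004 mg/L.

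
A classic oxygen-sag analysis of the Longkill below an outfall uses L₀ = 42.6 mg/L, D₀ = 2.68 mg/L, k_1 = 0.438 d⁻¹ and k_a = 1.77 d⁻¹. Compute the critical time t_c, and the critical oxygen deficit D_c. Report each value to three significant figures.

t_c = [1/(k_a−k_1)] ln[(k_a/k_1)(1 − D₀(k_a−k_1)/(k_1 L₀))]
= [1/(1.77−0.438)] ln[(1.77/0.438)(1 − 2.68×1.332/(0.438×42.6))]
= (1/1.332) ln[4.041 × 0.8087] = 0.7508 × ln(3.268) = 0.7508 × 1.184 = 0.8890 d.
L(t_c) = L₀ e^(−k_1 t_c) = 42.6 × 0.6775 = 28.86 mg/L, and at the critical point k_a D_c = k_1 L, so D_c = (0.438/1.77) × 28.86 = 7.142 mg/L.

t_c ≈ 0.889 d; D_c ≈ 7.14 mg/L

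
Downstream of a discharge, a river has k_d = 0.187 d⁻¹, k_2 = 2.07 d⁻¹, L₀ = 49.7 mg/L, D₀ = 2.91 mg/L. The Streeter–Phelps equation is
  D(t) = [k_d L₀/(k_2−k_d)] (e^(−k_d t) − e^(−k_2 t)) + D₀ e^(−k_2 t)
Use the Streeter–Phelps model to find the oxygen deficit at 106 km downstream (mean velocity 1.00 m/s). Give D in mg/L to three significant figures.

Travel time t = x/v = 106 km / (1.00 m/s) = 106000 m / 1.00 m/s = 106000 s = 1.227 d.
k_d L₀/(k_2−k_d) = 0.187×49.7/(2.07−0.187) = 9.294/1.883 = 4.936 mg/L.
e^(−k_d t) = e^(−0.187×1.227) = 0.7950; e^(−k_2 t) = e^(−2.07×1.227) = 0.07890.
D = 4.936 × (0.7950 − 0.07890) + 2.91 × 0.07890 = 3.534 + 0.2296 = 3.764 mg/L.

D ≈ 3.76 mg/L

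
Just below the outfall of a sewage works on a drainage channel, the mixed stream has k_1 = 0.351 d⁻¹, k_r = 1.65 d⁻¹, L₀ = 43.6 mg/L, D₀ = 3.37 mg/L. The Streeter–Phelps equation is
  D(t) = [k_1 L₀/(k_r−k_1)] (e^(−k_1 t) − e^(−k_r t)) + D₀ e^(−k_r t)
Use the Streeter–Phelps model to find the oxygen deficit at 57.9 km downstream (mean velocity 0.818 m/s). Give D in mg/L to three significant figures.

Travel time t = x/v = 57.9 km / (0.818 m/s) = 57900 m / 0.818 m/s = 70780 s = 0.8192 d.
k_1 L₀/(k_r−k_1) = 0.351×43.6/(1.65−0.351) = 15.30/1.299 = 11.78 mg/L.
e^(−k_1 t) = e^(−0.351×0.8192) = 0.7501; e^(−k_r t) = e^(−1.65×0.8192) = 0.2588.
D = 11.78 × (0.7501 − 0.2588) + 3.37 × 0.2588 = 5.788 + 0.8721 = 6.660 mg/L.

D ≈ 6.66 mg/L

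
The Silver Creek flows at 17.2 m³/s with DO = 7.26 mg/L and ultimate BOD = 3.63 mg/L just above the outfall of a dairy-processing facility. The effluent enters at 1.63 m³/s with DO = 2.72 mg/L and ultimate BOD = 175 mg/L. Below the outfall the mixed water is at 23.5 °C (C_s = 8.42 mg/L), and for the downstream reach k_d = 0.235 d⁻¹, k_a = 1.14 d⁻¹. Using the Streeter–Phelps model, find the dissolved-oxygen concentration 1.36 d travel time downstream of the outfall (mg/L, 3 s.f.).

DO ≈ 5.62 mg/L

Mixed DO = (17.2×7.26 + 1.63×2.72)/(17.2+1.63) = 129.3/18.83 = 6.867 mg/L.
Mixed L₀ = (17.2×3.63 + 1.63×175)/(18.83) = 347.7/18.83 = 18.46 mg/L.
Initial deficit D₀ = C_s − DO₀ = 8.42 − 6.867 = 1.553 mg/L.
D(1.36) = [0.235×18.46/(1.14−0.235)](e^(−0.235×1.36) − e^(−1.14×1.36)) + 1.553 e^(−1.14×1.36)
= 4.795 × (0.7264 − 0.2122) + 1.553 × 0.2122 = 2.795 mg/L.
DO = 8.42 − 2.795 = 5.625 mg/L.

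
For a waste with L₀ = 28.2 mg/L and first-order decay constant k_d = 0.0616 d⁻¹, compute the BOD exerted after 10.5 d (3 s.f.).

y ≈ 13.4 mg/L

y_t = L₀(1 − e^(−k_d t)) = 28.2 × (1 − e^(−0.0616×10.5))
= 28.2 × (1 − 0.5237) = 28.2 × 0.4763 = 13.43 mg/L.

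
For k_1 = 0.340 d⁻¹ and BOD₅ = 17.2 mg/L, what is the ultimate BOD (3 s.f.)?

L₀ ≈ 21.0 mg/L

BOD₅ = L₀(1 − e^(−5k_1)) ⇒ L₀ = BOD₅ / (1 − e^(−5×0.340))
= 17.2 / (1 − 0.1827) = 17.2 / 0.8173 = 21.04 mg/L.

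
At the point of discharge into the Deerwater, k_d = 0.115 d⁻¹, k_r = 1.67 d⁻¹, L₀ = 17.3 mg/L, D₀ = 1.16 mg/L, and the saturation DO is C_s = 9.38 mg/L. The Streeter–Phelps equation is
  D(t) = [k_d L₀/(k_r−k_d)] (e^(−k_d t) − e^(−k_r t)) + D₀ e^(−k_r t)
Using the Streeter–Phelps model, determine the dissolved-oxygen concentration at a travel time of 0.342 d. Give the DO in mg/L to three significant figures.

k_d L₀/(k_r−k_d) = 0.115×17.3/(1.67−0.115) = 1.990/1.555 = 1.279 mg/L.
e^(−k_d t) = e^(−0.115×0.3420) = 0.9614; e^(−k_r t) = e^(−1.67×0.3420) = 0.5649.
D = 1.279 × (0.9614 − 0.5649) + 1.16 × 0.5649 = 0.5074 + 0.6553 = 1.163 mg/L.
DO = C_s − D = 9.38 − 1.163 = 8.217 mg/L.

DO ≈ 8.22 mg/L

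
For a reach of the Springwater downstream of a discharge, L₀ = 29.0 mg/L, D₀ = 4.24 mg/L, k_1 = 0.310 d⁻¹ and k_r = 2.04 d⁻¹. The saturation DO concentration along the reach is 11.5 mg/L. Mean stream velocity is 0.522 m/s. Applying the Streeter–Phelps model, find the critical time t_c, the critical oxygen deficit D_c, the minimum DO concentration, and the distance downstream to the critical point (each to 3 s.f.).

t_c = [1/(k_r−k_1)] ln[(k_r/k_1)(1 − D₀(k_r−k_1)/(k_1 L₀))]
= [1/(2.04−0.310)] ln[(2.04/0.310)(1 − 4.24×1.730/(0.310×29.0))]
= (1/1.730) ln[6.581 × 0.1841] = 0.5780 × ln(1.211) = 0.5780 × 0.1917 = 0.1108 d.
L(t_c) = L₀ e^(−k_1 t_c) = 29.0 × 0.9662 = 28.02 mg/L, and at the critical point k_r D_c = k_1 L, so D_c = (0.310/2.04) × 28.02 = 4.258 mg/L.
Minimum DO = C_s − D_c = 11.5 − 4.258 = 7.242 mg/L.
x_c = v t_c = 0.522 m/s × 0.1108 d × 86400 s/d = 4998 m ≈ 5.00 km.

t_c ≈ 0.111 d; D_c ≈ 4.26 mg/L; min DO ≈ 7.24 mg/L; x_c ≈ 5.00 km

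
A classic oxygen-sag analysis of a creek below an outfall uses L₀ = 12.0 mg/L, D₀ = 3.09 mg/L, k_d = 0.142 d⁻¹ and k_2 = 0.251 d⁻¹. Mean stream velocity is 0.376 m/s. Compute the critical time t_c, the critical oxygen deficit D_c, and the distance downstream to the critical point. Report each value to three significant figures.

t_c = [1/(k_2−k_d)] ln[(k_2/k_d)(1 − D₀(k_2−k_d)/(k_d L₀))]
= [1/(0.251−0.142)] ln[(0.251/0.142)(1 − 3.09×0.1090/(0.142×12.0))]
= (1/0.1090) ln[1.768 × 0.8023] = 9.174 × ln(1.418) = 9.174 × 0.3494 = 3.206 d.
D_c = (k_d/k_2) L₀ e^(−k_d t_c) = (0.142/0.251) × 12.0 × e^(−0.142×3.206) = 0.5657 × 12.0 × 0.6343 = 4.306 mg/L.
x_c = v t_c = 0.376 m/s × 3.206 d × 86400 s/d = 104100 m ≈ 104 km.

t_c ≈ 3.21 d; D_c ≈ 4.31 mg/L; x_c ≈ 104 km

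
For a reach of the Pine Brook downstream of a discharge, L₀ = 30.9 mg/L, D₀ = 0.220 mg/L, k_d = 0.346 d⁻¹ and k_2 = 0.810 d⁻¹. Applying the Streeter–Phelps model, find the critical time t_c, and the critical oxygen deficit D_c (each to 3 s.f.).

t_c ≈ 1.81 d; D_c ≈ 7.05 mg/L

At the critical point dD/dt = 0, so k_d L₀ e^(−k_d t) = k_2 D. Substituting D(t) from the Streeter–Phelps equation and solving for t gives
t_c = ln[(k_2/k_d)(1 − D₀(k_2−k_d)/(k_d L₀))] / (k_2−k_d).
Here k_2−k_d = 0.4640 d⁻¹ and 1 − D₀(k_2−k_d)/(k_d L₀) = 1 − 0.220×0.4640/(0.346×30.9) = 0.9905, so
t_c = ln(2.341 × 0.9905) / 0.4640 = 0.8410 / 0.4640 = 1.813 d.
L(t_c) = L₀ e^(−k_d t_c) = 30.9 × 0.5341 = 16.50 mg/L, and at the critical point k_2 D_c = k_d L, so D_c = (0.346/0.810) × 16.50 = 7.050 mg/L.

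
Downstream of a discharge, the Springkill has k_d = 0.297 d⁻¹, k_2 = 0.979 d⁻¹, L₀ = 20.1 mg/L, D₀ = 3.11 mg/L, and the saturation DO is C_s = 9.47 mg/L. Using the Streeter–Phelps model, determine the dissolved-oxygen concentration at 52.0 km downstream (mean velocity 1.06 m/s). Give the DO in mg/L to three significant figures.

Travel time t = x/v = 52.0 km / (1.06 m/s) = 52000 m / 1.06 m/s = 49060 s = 0.5678 d.
k_d L₀/(k_2−k_d) = 0.297×20.1/(0.979−0.297) = 5.970/0.6820 = 8.753 mg/L.
e^(−k_d t) = e^(−0.297×0.5678) = 0.8448; e^(−k_2 t) = e^(−0.979×0.5678) = 0.5736.
D = 8.753 × (0.8448 − 0.5736) + 3.11 × 0.5736 = 2.374 + 1.784 = 4.158 mg/L.
DO = C_s − D = 9.47 − 4.158 = 5.312 mg/L.

DO ≈ 5.31 mg/L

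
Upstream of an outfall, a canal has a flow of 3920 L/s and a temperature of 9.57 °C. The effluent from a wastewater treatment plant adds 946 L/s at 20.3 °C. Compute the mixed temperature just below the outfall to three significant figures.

Flow-weighted mixing: C = (Q_r C_r + Q_w C_w)/(Q_r + Q_w)
= (3920×9.57 + 946×20.3)/(3920 + 946) = 56720/4866 = 11.66 °C.

11.7 °C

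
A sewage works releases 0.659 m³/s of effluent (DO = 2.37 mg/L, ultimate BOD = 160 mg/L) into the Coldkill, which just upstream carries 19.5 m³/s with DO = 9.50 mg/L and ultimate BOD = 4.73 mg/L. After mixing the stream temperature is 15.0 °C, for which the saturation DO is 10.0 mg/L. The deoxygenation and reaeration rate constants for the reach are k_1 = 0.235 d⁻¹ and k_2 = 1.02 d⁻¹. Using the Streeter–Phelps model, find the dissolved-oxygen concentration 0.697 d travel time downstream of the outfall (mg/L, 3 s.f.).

DO ≈ 8.59 mg/L

Mixed DO = (19.5×9.50 + 0.659×2.37)/(19.5+0.659) = 186.8/20.16 = 9.267 mg/L.
Mixed L₀ = (19.5×4.73 + 0.659×160)/(20.16) = 197.7/20.16 = 9.806 mg/L.
Initial deficit D₀ = C_s − DO₀ = 10.0 − 9.267 = 0.7331 mg/L.
D(0.697) = [0.235×9.806/(1.02−0.235)](e^(−0.235×0.697) − e^(−1.02×0.697)) + 0.7331 e^(−1.02×0.697)
= 2.935 × (0.8489 − 0.4912) + 0.7331 × 0.4912 = 1.410 mg/L.
DO = 10.0 − 1.410 = 8.590 mg/L.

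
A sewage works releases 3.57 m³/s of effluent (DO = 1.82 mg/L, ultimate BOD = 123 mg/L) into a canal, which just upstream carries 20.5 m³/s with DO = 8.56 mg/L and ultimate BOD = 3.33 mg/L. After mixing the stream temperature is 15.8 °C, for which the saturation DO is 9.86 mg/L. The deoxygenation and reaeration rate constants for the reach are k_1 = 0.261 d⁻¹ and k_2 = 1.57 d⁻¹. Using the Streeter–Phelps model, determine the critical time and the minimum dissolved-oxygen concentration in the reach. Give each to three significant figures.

t_c ≈ 0.766 d; minimum DO ≈ 6.99 mg/L

Mixed DO = (20.5×8.56 + 3.57×1.82)/(20.5+3.57) = 182.0/24.07 = 7.560 mg/L.
Mixed L₀ = (20.5×3.33 + 3.57×123)/(24.07) = 507.4/24.07 = 21.08 mg/L.
Initial deficit D₀ = C_s − DO₀ = 9.86 − 7.560 = 2.300 mg/L.
t_c = (1/1.309) ln[(1.57/0.261)(1 − 2.300×1.309/(0.261×21.08))] = 0.7639 × ln(2.724) = 0.7656 d.
D_c = (0.261/1.57) × 21.08 × e^(−0.261×0.7656) = 0.1662 × 21.08 × 0.8189 = 2.870 mg/L.
Minimum DO = 9.86 − 2.870 = 6.990 mg/L.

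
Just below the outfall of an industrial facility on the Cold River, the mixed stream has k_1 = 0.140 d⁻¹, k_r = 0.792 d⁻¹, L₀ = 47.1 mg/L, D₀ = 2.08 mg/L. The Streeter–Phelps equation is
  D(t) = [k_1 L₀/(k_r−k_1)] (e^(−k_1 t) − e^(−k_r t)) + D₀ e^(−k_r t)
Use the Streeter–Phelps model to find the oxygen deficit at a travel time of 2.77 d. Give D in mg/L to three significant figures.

k_1 L₀/(k_r−k_1) = 0.140×47.1/(0.792−0.140) = 6.594/0.6520 = 10.11 mg/L.
e^(−k_1 t) = e^(−0.140×2.770) = 0.6785; e^(−k_r t) = e^(−0.792×2.770) = 0.1115.
D = 10.11 × (0.6785 − 0.1115) + 2.08 × 0.1115 = 5.735 + 0.2319 = 5.967 mg/L.

D ≈ 5.97 mg/L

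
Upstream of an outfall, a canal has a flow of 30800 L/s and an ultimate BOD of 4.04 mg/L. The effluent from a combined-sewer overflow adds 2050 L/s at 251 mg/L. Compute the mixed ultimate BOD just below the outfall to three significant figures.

Flow-weighted mixing: C = (Q_r C_r + Q_w C_w)/(Q_r + Q_w)
= (30800×4.04 + 2050×251)/(30800 + 2050) = 639000/32850 = 19.45 mg/L.

19.5 mg/L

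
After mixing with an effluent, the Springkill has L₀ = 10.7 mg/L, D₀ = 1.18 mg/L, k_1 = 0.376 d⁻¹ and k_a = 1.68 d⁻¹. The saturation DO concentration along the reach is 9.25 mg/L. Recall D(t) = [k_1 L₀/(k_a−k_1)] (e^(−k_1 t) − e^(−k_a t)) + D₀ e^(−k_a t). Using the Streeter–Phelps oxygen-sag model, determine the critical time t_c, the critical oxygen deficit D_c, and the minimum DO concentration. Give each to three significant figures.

t_c ≈ 0.778 d; D_c ≈ 1.79 mg/L; min DO ≈ 7.46 mg/L

t_c = [1/(k_a−k_1)] ln[(k_a/k_1)(1 − D₀(k_a−k_1)/(k_1 L₀))]
= [1/(1.68−0.376)] ln[(1.68/0.376)(1 − 1.18×1.304/(0.376×10.7))]
= (1/1.304) ln[4.468 × 0.6175] = 0.7669 × ln(2.759) = 0.7669 × 1.015 = 0.7783 d.
D_c = (k_1/k_a) L₀ e^(−k_1 t_c) = (0.376/1.68) × 10.7 × e^(−0.376×0.7783) = 0.2238 × 10.7 × 0.7463 = 1.787 mg/L.
Minimum DO = C_s − D_c = 9.25 − 1.787 = 7.463 mg/L.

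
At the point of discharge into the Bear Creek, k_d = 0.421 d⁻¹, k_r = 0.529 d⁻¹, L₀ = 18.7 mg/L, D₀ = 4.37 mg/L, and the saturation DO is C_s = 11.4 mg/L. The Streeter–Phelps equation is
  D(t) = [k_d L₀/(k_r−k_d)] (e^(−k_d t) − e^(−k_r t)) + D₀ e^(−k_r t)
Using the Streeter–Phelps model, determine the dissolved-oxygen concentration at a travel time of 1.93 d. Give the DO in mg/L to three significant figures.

k_d L₀/(k_r−k_d) = 0.421×18.7/(0.529−0.421) = 7.873/0.1080 = 72.90 mg/L.
e^(−k_d t) = e^(−0.421×1.930) = 0.4437; e^(−k_r t) = e^(−0.529×1.930) = 0.3602.
D = 72.90 × (0.4437 − 0.3602) + 4.37 × 0.3602 = 6.086 + 1.574 = 7.660 mg/L.
DO = C_s − D = 11.4 − 7.660 = 3.740 mg/L.

DO ≈ 3.74 mg/L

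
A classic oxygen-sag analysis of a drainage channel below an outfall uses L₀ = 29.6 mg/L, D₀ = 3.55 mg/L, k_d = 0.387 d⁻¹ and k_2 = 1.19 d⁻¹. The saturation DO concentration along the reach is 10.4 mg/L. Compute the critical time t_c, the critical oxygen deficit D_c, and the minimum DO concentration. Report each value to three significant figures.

With k_2/k_d = 3.075 and 1 − D₀(k_2−k_d)/(k_d L₀) = 0.7511,
t_c = ln(3.075 × 0.7511) / (1.19 − 0.387) = ln(2.310) / 0.8030 = 0.8371/0.8030 = 1.043 d.
D_c = (k_d/k_2) L₀ e^(−k_d t_c) = (0.387/1.19) × 29.6 × e^(−0.387×1.043) = 0.3252 × 29.6 × 0.6680 = 6.430 mg/L.
Minimum DO = C_s − D_c = 10.4 − 6.430 = 3.970 mg/L.

t_c ≈ 1.04 d; D_c ≈ 6.43 mg/L; min DO ≈ 3.97 mg/L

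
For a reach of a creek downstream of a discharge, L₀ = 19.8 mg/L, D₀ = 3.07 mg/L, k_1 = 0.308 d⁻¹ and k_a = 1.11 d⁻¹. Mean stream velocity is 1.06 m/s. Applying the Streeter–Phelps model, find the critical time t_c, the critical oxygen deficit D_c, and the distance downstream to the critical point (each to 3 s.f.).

t_c = [1/(k_a−k_1)] ln[(k_a/k_1)(1 − D₀(k_a−k_1)/(k_1 L₀))]
= [1/(1.11−0.308)] ln[(1.11/0.308)(1 − 3.07×0.8020/(0.308×19.8))]
= (1/0.8020) ln[3.604 × 0.5963] = 1.247 × ln(2.149) = 1.247 × 0.7649 = 0.9538 d.
D_c = (k_1/k_a) L₀ e^(−k_1 t_c) = (0.308/1.11) × 19.8 × e^(−0.308×0.9538) = 0.2775 × 19.8 × 0.7454 = 4.096 mg/L.
x_c = v t_c = 1.06 m/s × 0.9538 d × 86400 s/d = 87350 m ≈ 87.4 km.

t_c ≈ 0.954 d; D_c ≈ 4.10 mg/L; x_c ≈ 87.4 km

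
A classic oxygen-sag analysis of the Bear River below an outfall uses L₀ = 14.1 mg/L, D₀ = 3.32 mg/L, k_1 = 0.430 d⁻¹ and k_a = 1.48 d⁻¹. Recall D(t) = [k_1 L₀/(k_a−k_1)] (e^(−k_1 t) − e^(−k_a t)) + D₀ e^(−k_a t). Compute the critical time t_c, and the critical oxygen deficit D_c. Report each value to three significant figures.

t_c ≈ 0.362 d; D_c ≈ 3.51 mg/L

At the critical point dD/dt = 0, so k_1 L₀ e^(−k_1 t) = k_a D. Substituting D(t) from the Streeter–Phelps equation and solving for t gives
t_c = ln[(k_a/k_1)(1 − D₀(k_a−k_1)/(k_1 L₀))] / (k_a−k_1).
Here k_a−k_1 = 1.050 d⁻¹ and 1 − D₀(k_a−k_1)/(k_1 L₀) = 1 − 3.32×1.050/(0.430×14.1) = 0.4250, so
t_c = ln(3.442 × 0.4250) / 1.050 = 0.3804 / 1.050 = 0.3623 d.
L(t_c) = L₀ e^(−k_1 t_c) = 14.1 × 0.8557 = 12.07 mg/L, and at the critical point k_a D_c = k_1 L, so D_c = (0.430/1.48) × 12.07 = 3.506 mg/L.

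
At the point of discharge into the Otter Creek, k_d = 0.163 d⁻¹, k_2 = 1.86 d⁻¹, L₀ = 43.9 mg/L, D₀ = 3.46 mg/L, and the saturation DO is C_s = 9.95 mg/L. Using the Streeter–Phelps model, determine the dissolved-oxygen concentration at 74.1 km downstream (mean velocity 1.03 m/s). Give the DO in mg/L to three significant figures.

Travel time t = x/v = 74.1 km / (1.03 m/s) = 74100 m / 1.03 m/s = 71940 s = 0.8327 d.
k_d L₀/(k_2−k_d) = 0.163×43.9/(1.86−0.163) = 7.156/1.697 = 4.217 mg/L.
e^(−k_d t) = e^(−0.163×0.8327) = 0.8731; e^(−k_2 t) = e^(−1.86×0.8327) = 0.2125.
D = 4.217 × (0.8731 − 0.2125) + 3.46 × 0.2125 = 2.785 + 0.7353 = 3.521 mg/L.
DO = C_s − D = 9.95 − 3.521 = 6.429 mg/L.

DO ≈ 6.43 mg/L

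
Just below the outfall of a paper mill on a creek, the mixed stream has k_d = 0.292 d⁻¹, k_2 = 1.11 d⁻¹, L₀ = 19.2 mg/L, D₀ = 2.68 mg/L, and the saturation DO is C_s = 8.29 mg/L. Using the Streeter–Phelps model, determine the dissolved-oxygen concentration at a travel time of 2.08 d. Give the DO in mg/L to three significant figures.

k_d L₀/(k_2−k_d) = 0.292×19.2/(1.11−0.292) = 5.606/0.8180 = 6.854 mg/L.
e^(−k_d t) = e^(−0.292×2.080) = 0.5448; e^(−k_2 t) = e^(−1.11×2.080) = 0.09938.
D = 6.854 × (0.5448 − 0.09938) + 2.68 × 0.09938 = 3.053 + 0.2663 = 3.319 mg/L.
DO = C_s − D = 8.29 − 3.319 = 4.971 mg/L.

DO ≈ 4.97 mg/L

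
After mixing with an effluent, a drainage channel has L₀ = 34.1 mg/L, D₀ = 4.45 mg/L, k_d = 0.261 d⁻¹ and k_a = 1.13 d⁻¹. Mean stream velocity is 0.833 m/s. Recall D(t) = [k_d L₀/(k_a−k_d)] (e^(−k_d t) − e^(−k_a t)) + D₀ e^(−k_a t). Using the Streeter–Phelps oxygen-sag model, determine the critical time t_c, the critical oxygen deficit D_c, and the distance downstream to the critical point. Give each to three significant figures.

t_c = [1/(k_a−k_d)] ln[(k_a/k_d)(1 − D₀(k_a−k_d)/(k_d L₀))]
= [1/(1.13−0.261)] ln[(1.13/0.261)(1 − 4.45×0.8690/(0.261×34.1))]
= (1/0.8690) ln[4.330 × 0.5655] = 1.151 × ln(2.448) = 1.151 × 0.8954 = 1.030 d.
D_c = (k_d/k_a) L₀ e^(−k_d t_c) = (0.261/1.13) × 34.1 × e^(−0.261×1.030) = 0.2310 × 34.1 × 0.7642 = 6.019 mg/L.
x_c = v t_c = 0.833 m/s × 1.030 d × 86400 s/d = 74160 m ≈ 74.2 km.

t_c ≈ 1.03 d; D_c ≈ 6.02 mg/L; x_c ≈ 74.2 km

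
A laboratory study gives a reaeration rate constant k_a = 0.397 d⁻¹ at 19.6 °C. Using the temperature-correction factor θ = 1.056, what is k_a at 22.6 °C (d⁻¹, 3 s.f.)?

k_a(T₂) = k_a(T₁) · θ^(T₂−T₁) = 0.397 × 1.056^(22.6−19.6)
= 0.397 × 1.056^3.00 = 0.397 × 1.178 = 0.4675 d⁻¹.

k_a ≈ 0.468 d⁻¹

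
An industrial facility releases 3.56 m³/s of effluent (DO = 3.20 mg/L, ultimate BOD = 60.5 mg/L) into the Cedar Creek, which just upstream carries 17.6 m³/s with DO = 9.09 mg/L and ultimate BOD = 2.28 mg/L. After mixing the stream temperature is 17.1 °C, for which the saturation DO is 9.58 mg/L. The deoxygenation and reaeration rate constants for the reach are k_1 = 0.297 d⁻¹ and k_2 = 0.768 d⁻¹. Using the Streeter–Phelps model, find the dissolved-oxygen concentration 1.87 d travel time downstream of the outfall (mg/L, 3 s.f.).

Mixed DO = (17.6×9.09 + 3.56×3.20)/(17.6+3.56) = 171.4/21.16 = 8.099 mg/L.
Mixed L₀ = (17.6×2.28 + 3.56×60.5)/(21.16) = 255.5/21.16 = 12.08 mg/L.
Initial deficit D₀ = C_s − DO₀ = 9.58 − 8.099 = 1.481 mg/L.
D(1.87) = [0.297×12.08/(0.768−0.297)](e^(−0.297×1.87) − e^(−0.768×1.87)) + 1.481 e^(−0.768×1.87)
= 7.614 × (0.5738 − 0.2378) + 1.481 × 0.2378 = 2.911 mg/L.
DO = 9.58 − 2.911 = 6.669 mg/L.

DO ≈ 6.67 mg/L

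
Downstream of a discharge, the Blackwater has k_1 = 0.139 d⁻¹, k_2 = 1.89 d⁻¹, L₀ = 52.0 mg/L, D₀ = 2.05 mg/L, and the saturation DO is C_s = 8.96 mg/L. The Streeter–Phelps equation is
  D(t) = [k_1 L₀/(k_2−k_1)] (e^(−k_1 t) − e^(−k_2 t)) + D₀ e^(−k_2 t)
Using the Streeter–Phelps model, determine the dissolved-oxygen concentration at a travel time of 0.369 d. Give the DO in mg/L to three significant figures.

DO ≈ 6.07 mg/L

k_1 L₀/(k_2−k_1) = 0.139×52.0/(1.89−0.139) = 7.228/1.751 = 4.128 mg/L.
e^(−k_1 t) = e^(−0.139×0.3690) = 0.9500; e^(−k_2 t) = e^(−1.89×0.3690) = 0.4979.
D = 4.128 × (0.9500 − 0.4979) + 2.05 × 0.4979 = 1.866 + 1.021 = 2.887 mg/L.
DO = C_s − D = 8.96 − 2.887 = 6.073 mg/L.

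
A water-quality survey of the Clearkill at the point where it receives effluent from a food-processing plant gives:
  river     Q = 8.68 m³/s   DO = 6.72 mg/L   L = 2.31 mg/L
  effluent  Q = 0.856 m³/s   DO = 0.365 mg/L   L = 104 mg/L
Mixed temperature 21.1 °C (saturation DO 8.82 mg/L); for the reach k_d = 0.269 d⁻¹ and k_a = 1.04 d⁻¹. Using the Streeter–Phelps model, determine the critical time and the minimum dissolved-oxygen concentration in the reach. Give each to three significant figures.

Mixed DO = (8.68×6.72 + 0.856×0.365)/(8.68+0.856) = 58.64/9.536 = 6.150 mg/L.
Mixed L₀ = (8.68×2.31 + 0.856×104)/(9.536) = 109.1/9.536 = 11.44 mg/L.
Initial deficit D₀ = C_s − DO₀ = 8.82 − 6.150 = 2.670 mg/L.
t_c = (1/0.7710) ln[(1.04/0.269)(1 − 2.670×0.7710/(0.269×11.44))] = 1.297 × ln(1.279) = 0.3193 d.
D_c = (0.269/1.04) × 11.44 × e^(−0.269×0.3193) = 0.2587 × 11.44 × 0.9177 = 2.715 mg/L.
Minimum DO = 8.82 − 2.715 = 6.105 mg/L.

t_c ≈ 0.319 d; minimum DO ≈ 6.10 mg/L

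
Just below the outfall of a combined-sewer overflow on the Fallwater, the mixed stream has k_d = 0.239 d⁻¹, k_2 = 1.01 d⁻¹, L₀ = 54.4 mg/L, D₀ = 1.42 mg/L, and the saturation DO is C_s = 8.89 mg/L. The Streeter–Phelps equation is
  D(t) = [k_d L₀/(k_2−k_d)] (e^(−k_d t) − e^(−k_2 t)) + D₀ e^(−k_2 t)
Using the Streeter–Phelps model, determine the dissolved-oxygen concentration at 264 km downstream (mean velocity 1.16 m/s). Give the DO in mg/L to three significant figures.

Travel time t = x/v = 264 km / (1.16 m/s) = 264000 m / 1.16 m/s = 227600 s = 2.634 d.
k_d L₀/(k_2−k_d) = 0.239×54.4/(1.01−0.239) = 13.00/0.7710 = 16.86 mg/L.
e^(−k_d t) = e^(−0.239×2.634) = 0.5328; e^(−k_2 t) = e^(−1.01×2.634) = 0.06992.
D = 16.86 × (0.5328 − 0.06992) + 1.42 × 0.06992 = 7.806 + 0.09928 = 7.906 mg/L.
DO = C_s − D = 8.89 − 7.906 = 0.9845 mg/L.

DO ≈ 0.984 mg/L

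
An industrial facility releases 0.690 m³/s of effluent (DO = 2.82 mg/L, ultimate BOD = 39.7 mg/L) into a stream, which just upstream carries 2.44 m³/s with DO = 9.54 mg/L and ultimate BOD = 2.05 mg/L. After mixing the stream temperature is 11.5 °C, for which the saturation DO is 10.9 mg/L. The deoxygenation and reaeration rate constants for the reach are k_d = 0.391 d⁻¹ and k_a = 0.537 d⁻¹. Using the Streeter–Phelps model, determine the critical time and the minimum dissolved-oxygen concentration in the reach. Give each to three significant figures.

t_c ≈ 1.43 d; minimum DO ≈ 6.60 mg/L

Mixed DO = (2.44×9.54 + 0.690×2.82)/(2.44+0.690) = 25.22/3.130 = 8.059 mg/L.
Mixed L₀ = (2.44×2.05 + 0.690×39.7)/(3.130) = 32.40/3.130 = 10.35 mg/L.
Initial deficit D₀ = C_s − DO₀ = 10.9 − 8.059 = 2.841 mg/L.
t_c = (1/0.1460) ln[(0.537/0.391)(1 − 2.841×0.1460/(0.391×10.35))] = 6.849 × ln(1.233) = 1.432 d.
D_c = (0.391/0.537) × 10.35 × e^(−0.391×1.432) = 0.7281 × 10.35 × 0.5712 = 4.304 mg/L.
Minimum DO = 10.9 − 4.304 = 6.596 mg/L.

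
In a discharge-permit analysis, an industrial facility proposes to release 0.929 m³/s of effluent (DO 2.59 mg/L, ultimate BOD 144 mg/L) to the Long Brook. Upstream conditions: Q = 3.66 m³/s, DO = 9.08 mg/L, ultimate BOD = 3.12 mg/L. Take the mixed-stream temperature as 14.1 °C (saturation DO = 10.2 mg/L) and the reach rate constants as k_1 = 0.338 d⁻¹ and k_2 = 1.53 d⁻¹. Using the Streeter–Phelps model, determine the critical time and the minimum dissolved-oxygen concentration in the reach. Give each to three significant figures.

t_c ≈ 1.00 d; minimum DO ≈ 5.22 mg/L

Mixed DO = (3.66×9.08 + 0.929×2.59)/(3.66+0.929) = 35.64/4.589 = 7.766 mg/L.
Mixed L₀ = (3.66×3.12 + 0.929×144)/(4.589) = 145.2/4.589 = 31.64 mg/L.
Initial deficit D₀ = C_s − DO₀ = 10.2 − 7.766 = 2.434 mg/L.
t_c = (1/1.192) ln[(1.53/0.338)(1 − 2.434×1.192/(0.338×31.64))] = 0.8389 × ln(3.299) = 1.001 d.
D_c = (0.338/1.53) × 31.64 × e^(−0.338×1.001) = 0.2209 × 31.64 × 0.7129 = 4.983 mg/L.
Minimum DO = 10.2 − 4.983 = 5.217 mg/L.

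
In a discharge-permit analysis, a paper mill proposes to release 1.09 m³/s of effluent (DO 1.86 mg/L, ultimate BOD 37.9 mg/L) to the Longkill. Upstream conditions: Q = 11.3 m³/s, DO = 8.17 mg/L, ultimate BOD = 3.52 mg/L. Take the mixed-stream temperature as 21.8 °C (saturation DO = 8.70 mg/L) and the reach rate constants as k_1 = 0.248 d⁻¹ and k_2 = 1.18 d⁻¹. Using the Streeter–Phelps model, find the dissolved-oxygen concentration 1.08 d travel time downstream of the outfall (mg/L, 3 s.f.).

DO ≈ 7.55 mg/L

Mixed DO = (11.3×8.17 + 1.09×1.86)/(11.3+1.09) = 94.35/12.39 = 7.615 mg/L.
Mixed L₀ = (11.3×3.52 + 1.09×37.9)/(12.39) = 81.09/12.39 = 6.545 mg/L.
Initial deficit D₀ = C_s − DO₀ = 8.70 − 7.615 = 1.085 mg/L.
D(1.08) = [0.248×6.545/(1.18−0.248)](e^(−0.248×1.08) − e^(−1.18×1.08)) + 1.085 e^(−1.18×1.08)
= 1.741 × (0.7650 − 0.2796) + 1.085 × 0.2796 = 1.149 mg/L.
DO = 8.70 − 1.149 = 7.551 mg/L.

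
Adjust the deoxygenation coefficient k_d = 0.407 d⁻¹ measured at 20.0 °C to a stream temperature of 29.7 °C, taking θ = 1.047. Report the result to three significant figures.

k_d(T₂) = k_d(T₁) · θ^(T₂−T₁) = 0.407 × 1.047^(29.7−20.0)
= 0.407 × 1.047^9.70 = 0.407 × 1.561 = 0.6354 d⁻¹.

k_d ≈ 0.635 d⁻¹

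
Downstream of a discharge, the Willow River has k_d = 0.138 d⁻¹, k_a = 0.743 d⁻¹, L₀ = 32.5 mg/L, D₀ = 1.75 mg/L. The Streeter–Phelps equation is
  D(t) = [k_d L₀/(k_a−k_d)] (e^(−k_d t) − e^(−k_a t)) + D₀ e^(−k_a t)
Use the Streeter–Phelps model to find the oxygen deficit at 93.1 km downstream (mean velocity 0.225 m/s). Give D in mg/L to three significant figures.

D ≈ 3.67 mg/L

Travel time t = x/v = 93.1 km / (0.225 m/s) = 93100 m / 0.225 m/s = 413800 s = 4.789 d.
k_d L₀/(k_a−k_d) = 0.138×32.5/(0.743−0.138) = 4.485/0.6050 = 7.413 mg/L.
e^(−k_d t) = e^(−0.138×4.789) = 0.5164; e^(−k_a t) = e^(−0.743×4.789) = 0.02849.
D = 7.413 × (0.5164 − 0.02849) + 1.75 × 0.02849 = 3.617 + 0.04985 = 3.667 mg/L.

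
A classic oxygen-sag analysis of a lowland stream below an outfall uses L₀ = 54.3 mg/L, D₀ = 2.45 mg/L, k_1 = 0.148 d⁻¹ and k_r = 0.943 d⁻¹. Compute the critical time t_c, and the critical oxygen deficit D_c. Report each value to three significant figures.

t_c ≈ 1.98 d; D_c ≈ 6.36 mg/L

t_c = [1/(k_r−k_1)] ln[(k_r/k_1)(1 − D₀(k_r−k_1)/(k_1 L₀))]
= [1/(0.943−0.148)] ln[(0.943/0.148)(1 − 2.45×0.7950/(0.148×54.3))]
= (1/0.7950) ln[6.372 × 0.7576] = 1.258 × ln(4.827) = 1.258 × 1.574 = 1.980 d.
D_c = (k_1/k_r) L₀ e^(−k_1 t_c) = (0.148/0.943) × 54.3 × e^(−0.148×1.980) = 0.1569 × 54.3 × 0.7460 = 6.357 mg/L.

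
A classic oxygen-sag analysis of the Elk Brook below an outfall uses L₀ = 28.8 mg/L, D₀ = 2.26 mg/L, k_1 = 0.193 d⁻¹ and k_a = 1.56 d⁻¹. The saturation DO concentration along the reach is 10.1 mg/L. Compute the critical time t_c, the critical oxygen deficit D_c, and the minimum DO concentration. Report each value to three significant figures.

t_c ≈ 0.935 d; D_c ≈ 2.97 mg/L; min DO ≈ 7.13 mg/L

t_c = [1/(k_a−k_1)] ln[(k_a/k_1)(1 − D₀(k_a−k_1)/(k_1 L₀))]
= [1/(1.56−0.193)] ln[(1.56/0.193)(1 − 2.26×1.367/(0.193×28.8))]
= (1/1.367) ln[8.083 × 0.4442] = 0.7315 × ln(3.590) = 0.7315 × 1.278 = 0.9351 d.
D_c = (k_1/k_a) L₀ e^(−k_1 t_c) = (0.193/1.56) × 28.8 × e^(−0.193×0.9351) = 0.1237 × 28.8 × 0.8349 = 2.975 mg/L.
Minimum DO = C_s − D_c = 10.1 − 2.975 = 7.125 mg/L.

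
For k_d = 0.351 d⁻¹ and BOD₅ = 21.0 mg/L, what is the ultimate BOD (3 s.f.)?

L₀ ≈ 25.4 mg/L

BOD₅ = L₀(1 − e^(−5k_d)) ⇒ L₀ = BOD₅ / (1 − e^(−5×0.351))
= 21.0 / (1 − 0.1729) = 21.0 / 0.8271 = 25.39 mg/L.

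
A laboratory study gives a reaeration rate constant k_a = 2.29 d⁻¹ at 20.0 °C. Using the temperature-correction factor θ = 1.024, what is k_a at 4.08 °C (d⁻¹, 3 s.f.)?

k_a(T₂) = k_a(T₁) · θ^(T₂−T₁) = 2.29 × 1.024^(4.08−20.0)
= 2.29 × 1.024^-15.9 = 2.29 × 0.6855 = 1.570 d⁻¹.

k_a ≈ 1.57 d⁻¹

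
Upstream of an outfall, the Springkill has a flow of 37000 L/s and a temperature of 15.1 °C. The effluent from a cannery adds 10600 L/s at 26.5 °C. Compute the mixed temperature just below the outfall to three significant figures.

17.6 °C

Flow-weighted mixing: C = (Q_r C_r + Q_w C_w)/(Q_r + Q_w)
= (37000×15.1 + 10600×26.5)/(37000 + 10600) = 839600/47600 = 17.64 °C.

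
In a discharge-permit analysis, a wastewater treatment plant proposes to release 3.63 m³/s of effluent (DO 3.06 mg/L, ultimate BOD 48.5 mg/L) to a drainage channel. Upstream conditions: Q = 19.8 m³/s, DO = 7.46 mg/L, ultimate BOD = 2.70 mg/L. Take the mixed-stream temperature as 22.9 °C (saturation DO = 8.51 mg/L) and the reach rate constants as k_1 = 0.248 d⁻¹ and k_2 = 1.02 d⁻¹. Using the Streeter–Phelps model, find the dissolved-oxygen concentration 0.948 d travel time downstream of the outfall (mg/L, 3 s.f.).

DO ≈ 6.56 mg/L

Mixed DO = (19.8×7.46 + 3.63×3.06)/(19.8+3.63) = 158.8/23.43 = 6.778 mg/L.
Mixed L₀ = (19.8×2.70 + 3.63×48.5)/(23.43) = 229.5/23.43 = 9.796 mg/L.
Initial deficit D₀ = C_s − DO₀ = 8.51 − 6.778 = 1.732 mg/L.
D(0.948) = [0.248×9.796/(1.02−0.248)](e^(−0.248×0.948) − e^(−1.02×0.948)) + 1.732 e^(−1.02×0.948)
= 3.147 × (0.7905 − 0.3802) + 1.732 × 0.3802 = 1.949 mg/L.
DO = 8.51 − 1.949 = 6.561 mg/L.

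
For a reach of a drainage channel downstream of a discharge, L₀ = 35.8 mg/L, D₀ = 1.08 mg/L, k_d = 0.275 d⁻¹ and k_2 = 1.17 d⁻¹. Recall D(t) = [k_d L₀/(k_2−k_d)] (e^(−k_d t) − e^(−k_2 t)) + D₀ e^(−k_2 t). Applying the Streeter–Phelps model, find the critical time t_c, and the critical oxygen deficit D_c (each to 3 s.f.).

t_c ≈ 1.50 d; D_c ≈ 5.57 mg/L

t_c = [1/(k_2−k_d)] ln[(k_2/k_d)(1 − D₀(k_2−k_d)/(k_d L₀))]
= [1/(1.17−0.275)] ln[(1.17/0.275)(1 − 1.08×0.8950/(0.275×35.8))]
= (1/0.8950) ln[4.255 × 0.9018] = 1.117 × ln(3.837) = 1.117 × 1.345 = 1.502 d.
D_c = (k_d/k_2) L₀ e^(−k_d t_c) = (0.275/1.17) × 35.8 × e^(−0.275×1.502) = 0.2350 × 35.8 × 0.6616 = 5.567 mg/L.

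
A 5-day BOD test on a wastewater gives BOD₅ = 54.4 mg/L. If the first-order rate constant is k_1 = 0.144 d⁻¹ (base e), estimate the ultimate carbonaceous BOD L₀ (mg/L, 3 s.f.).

BOD₅ = L₀(1 − e^(−5k_1)) ⇒ L₀ = BOD₅ / (1 − e^(−5×0.144))
= 54.4 / (1 − 0.4868) = 54.4 / 0.5132 = 106.0 mg/L.

L₀ ≈ 106 mg/L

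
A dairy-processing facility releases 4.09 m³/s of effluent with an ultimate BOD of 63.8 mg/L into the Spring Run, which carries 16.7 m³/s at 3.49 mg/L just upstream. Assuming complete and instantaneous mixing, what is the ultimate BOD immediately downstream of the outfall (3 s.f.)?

15.4 mg/L

Flow-weighted mixing: C = (Q_r C_r + Q_w C_w)/(Q_r + Q_w)
= (16.7×3.49 + 4.09×63.8)/(16.7 + 4.09) = 319.2/20.79 = 15.35 mg/L.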